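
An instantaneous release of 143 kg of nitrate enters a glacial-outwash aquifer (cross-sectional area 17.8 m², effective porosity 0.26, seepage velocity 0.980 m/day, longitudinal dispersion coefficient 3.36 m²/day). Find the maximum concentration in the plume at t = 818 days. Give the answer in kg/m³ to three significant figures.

The peak of an instantaneous 1D plume sits at x = vt; there the Gaussian factor is 1 and C_max = M/(n_e·A·√(4πDt)), where n_e·A is the pore area the mass is dissolved in.
√(4πDt) = √(4π × 3.36 × 818) = 185.8 m, so C_max = 143/(0.26 × 17.8 × 185.8) = 0.166 kg/m³.

0.166 kg/m³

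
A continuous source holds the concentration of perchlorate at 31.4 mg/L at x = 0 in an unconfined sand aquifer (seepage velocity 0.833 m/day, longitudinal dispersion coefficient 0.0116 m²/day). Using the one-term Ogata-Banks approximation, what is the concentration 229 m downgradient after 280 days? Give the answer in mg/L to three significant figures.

29.9 mg/L

For a continuous step input, C/C₀ ≈ ½·erfc((x−vt)/(2√(Dt))).
vt = 0.833 × 280 = 233.24 m and 2√(Dt) = 2√(0.0116 × 280) = 3.604 m.
Argument (x−vt)/(2√(Dt)) = (229 − 233.24)/3.604 = -1.176; ½·erfc(-1.176) = 0.9519.
C = 31.4 × 0.9519 = 29.9 mg/L.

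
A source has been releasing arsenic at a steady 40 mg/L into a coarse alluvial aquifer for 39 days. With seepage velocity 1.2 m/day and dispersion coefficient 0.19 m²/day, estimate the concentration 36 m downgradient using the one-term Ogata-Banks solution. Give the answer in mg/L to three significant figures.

39.9 mg/L

For a continuous step input, C/C₀ ≈ ½·erfc((x−vt)/(2√(Dt))).
vt = 1.2 × 39 = 46.8 m and 2√(Dt) = 2√(0.19 × 39) = 5.444 m.
Argument (x−vt)/(2√(Dt)) = (36 − 46.8)/5.444 = -1.984; ½·erfc(-1.984) = 0.9975.
C = 40 × 0.9975 = 39.9 mg/L.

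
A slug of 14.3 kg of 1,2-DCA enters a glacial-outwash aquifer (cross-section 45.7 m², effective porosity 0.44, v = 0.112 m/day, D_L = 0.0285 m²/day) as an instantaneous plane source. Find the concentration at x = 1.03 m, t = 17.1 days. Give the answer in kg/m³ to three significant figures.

For an instantaneous plane source, C(x,t) = M/(n_e·A·√(4πDt)) · exp(−(x−vt)²/(4Dt)), with n_e·A the pore (flow) area.
Plume center vt = 0.112 × 17.1 = 1.9152 m, so the well at 1.03 m is 0.8852 m upgradient of the peak.
√(4πDt) = 2.475 m, giving peak height M/(n_e·A·√(4πDt)) = 14.3/(0.44 × 45.7 × 2.475) = 0.2873 kg/m³.
(x−vt)²/(4Dt) = (-0.8852)²/(4 × 0.0285 × 17.1) = 0.4020; exp(−0.4020) = 0.6690.
C = 0.2873 × 0.6690 = 0.192 kg/m³.

0.192 kg/m³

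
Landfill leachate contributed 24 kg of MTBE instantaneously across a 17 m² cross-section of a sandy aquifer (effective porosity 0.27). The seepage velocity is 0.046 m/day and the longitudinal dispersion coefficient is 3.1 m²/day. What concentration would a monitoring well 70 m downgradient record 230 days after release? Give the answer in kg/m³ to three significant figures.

0.0160 kg/m³

For an instantaneous plane source, C(x,t) = M/(n_e·A·√(4πDt)) · exp(−(x−vt)²/(4Dt)), with n_e·A the pore (flow) area.
Plume center vt = 0.046 × 230 = 10.58 m, so the well at 70 m is 59.42 m downgradient of the peak.
√(4πDt) = 94.66 m, giving peak height M/(n_e·A·√(4πDt)) = 24/(0.27 × 17 × 94.66) = 0.05524 kg/m³.
(x−vt)²/(4Dt) = (59.42)²/(4 × 3.1 × 230) = 1.238; exp(−1.238) = 0.2900.
C = 0.05524 × 0.2900 = 0.0160 kg/m³.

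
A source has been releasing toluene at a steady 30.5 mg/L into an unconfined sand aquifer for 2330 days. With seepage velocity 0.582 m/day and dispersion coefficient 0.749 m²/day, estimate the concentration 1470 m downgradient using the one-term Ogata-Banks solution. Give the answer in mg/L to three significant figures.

0.820 mg/L

For a continuous step input, C/C₀ ≈ ½·erfc((x−vt)/(2√(Dt))).
vt = 0.582 × 2330 = 1356.06 m and 2√(Dt) = 2√(0.749 × 2330) = 83.55 m.
Argument (x−vt)/(2√(Dt)) = (1470 − 1356.06)/83.55 = 1.364; ½·erfc(1.364) = 0.02687.
C = 30.5 × 0.02687 = 0.820 mg/L.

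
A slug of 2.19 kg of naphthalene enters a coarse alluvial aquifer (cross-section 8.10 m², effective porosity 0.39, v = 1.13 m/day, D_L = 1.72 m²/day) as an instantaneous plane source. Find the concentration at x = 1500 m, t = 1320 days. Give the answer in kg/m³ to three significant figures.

0.00407 kg/m³

For an instantaneous plane source, C(x,t) = M/(n_e·A·√(4πDt)) · exp(−(x−vt)²/(4Dt)), with n_e·A the pore (flow) area.
Plume center vt = 1.13 × 1320 = 1491.6 m, so the well at 1500 m is 8.4 m downgradient of the peak.
√(4πDt) = 168.9 m, giving peak height M/(n_e·A·√(4πDt)) = 2.19/(0.39 × 8.10 × 168.9) = 0.004105 kg/m³.
(x−vt)²/(4Dt) = (8.4)²/(4 × 1.72 × 1320) = 0.007770; exp(−0.007770) = 0.9923.
C = 0.004105 × 0.9923 = 0.00407 kg/m³.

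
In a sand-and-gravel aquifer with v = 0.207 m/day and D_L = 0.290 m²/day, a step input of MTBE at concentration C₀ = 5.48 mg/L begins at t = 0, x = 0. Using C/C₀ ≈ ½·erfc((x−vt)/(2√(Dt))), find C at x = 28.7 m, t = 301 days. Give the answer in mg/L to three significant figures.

For a continuous step input, C/C₀ ≈ ½·erfc((x−vt)/(2√(Dt))).
vt = 0.207 × 301 = 62.307 m and 2√(Dt) = 2√(0.290 × 301) = 18.69 m.
Argument (x−vt)/(2√(Dt)) = (28.7 − 62.307)/18.69 = -1.798; ½·erfc(-1.798) = 0.9945.
C = 5.48 × 0.9945 = 5.45 mg/L.

5.45 mg/L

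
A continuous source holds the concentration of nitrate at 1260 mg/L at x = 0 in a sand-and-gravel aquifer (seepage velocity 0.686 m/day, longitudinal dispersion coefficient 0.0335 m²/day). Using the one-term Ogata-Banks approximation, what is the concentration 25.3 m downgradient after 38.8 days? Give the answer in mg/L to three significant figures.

For a continuous step input, C/C₀ ≈ ½·erfc((x−vt)/(2√(Dt))).
vt = 0.686 × 38.8 = 26.6168 m and 2√(Dt) = 2√(0.0335 × 38.8) = 2.280 m.
Argument (x−vt)/(2√(Dt)) = (25.3 − 26.6168)/2.280 = -0.5775; ½·erfc(-0.5775) = 0.7930.
C = 1260 × 0.7930 = 999 mg/L.

999 mg/L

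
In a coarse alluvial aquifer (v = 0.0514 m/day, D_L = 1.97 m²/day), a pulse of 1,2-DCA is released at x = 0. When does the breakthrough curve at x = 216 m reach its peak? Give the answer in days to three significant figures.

For the 1D instantaneous-source solution, setting ∂C/∂t = 0 at fixed x gives v²t² + 2Dt − x² = 0, so t = (√(D² + v²x²) − D)/v².
√(D² + v²x²) = √(1.97² + 0.0514² × 216²) = 11.28; v² = 0.00264196.
t = (11.28 − 1.97)/0.00264196 = 3520 days (vs. the pure-advection estimate x/v = 4200 d).

3520 days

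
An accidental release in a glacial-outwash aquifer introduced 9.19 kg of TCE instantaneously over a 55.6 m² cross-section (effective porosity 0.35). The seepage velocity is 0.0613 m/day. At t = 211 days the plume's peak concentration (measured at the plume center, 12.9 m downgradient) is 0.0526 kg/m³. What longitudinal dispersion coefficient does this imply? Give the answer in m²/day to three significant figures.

At the plume center C_max = M/(n_e·A·√(4πDt)), so D = M²/(4πt·(n_e·A·C_max)²).
n_e·A·C_max = 0.35 × 55.6 × 0.0526 = 1.024 kg/m.
D = 9.19²/(4π × 211 × 1.024²) = 0.0304 m²/day.

0.0304 m²/day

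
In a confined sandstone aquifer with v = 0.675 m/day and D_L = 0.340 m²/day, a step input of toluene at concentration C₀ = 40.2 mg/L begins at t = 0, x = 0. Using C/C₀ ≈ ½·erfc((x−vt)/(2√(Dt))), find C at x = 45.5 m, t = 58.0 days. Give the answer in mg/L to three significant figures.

6.27 mg/L

For a continuous step input, C/C₀ ≈ ½·erfc((x−vt)/(2√(Dt))).
vt = 0.675 × 58.0 = 39.15 m and 2√(Dt) = 2√(0.340 × 58.0) = 8.881 m.
Argument (x−vt)/(2√(Dt)) = (45.5 − 39.15)/8.881 = 0.7150; ½·erfc(0.7150) = 0.1560.
C = 40.2 × 0.1560 = 6.27 mg/L.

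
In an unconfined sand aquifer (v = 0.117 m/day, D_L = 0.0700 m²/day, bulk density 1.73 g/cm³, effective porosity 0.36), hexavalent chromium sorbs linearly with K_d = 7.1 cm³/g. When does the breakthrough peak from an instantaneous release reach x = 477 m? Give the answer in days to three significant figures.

Retardation factor R = 1 + ρ_b·K_d/n = 1 + 1.73 × 7.1/0.36 = 35.12.
Sorption retards both mechanisms: v_R = v/R = 0.003331 m/day, D_R = D/R = 0.001993 m²/day.
Peak time from v_R²t² + 2D_R t − x² = 0: t = (√(D_R² + v_R²x²) − D_R)/v_R².
√(D_R² + v_R²x²) = √(0.001993² + 0.003331² × 477²) = 1.589; v_R² = 1.110e-05.
t = (1.589 − 0.001993)/1.110e-05 = 143000 days.

143000 days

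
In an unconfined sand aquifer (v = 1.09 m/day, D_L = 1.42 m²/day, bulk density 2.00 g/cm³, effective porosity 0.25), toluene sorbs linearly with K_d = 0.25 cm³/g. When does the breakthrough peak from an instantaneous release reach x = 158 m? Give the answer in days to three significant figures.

431 days

Retardation factor R = 1 + ρ_b·K_d/n = 1 + 2.00 × 0.25/0.25 = 3.000.
Sorption retards both mechanisms: v_R = v/R = 0.3633 m/day, D_R = D/R = 0.4733 m²/day.
Peak time from v_R²t² + 2D_R t − x² = 0: t = (√(D_R² + v_R²x²) − D_R)/v_R².
√(D_R² + v_R²x²) = √(0.4733² + 0.3633² × 158²) = 57.40; v_R² = 0.1320.
t = (57.40 − 0.4733)/0.1320 = 431 days.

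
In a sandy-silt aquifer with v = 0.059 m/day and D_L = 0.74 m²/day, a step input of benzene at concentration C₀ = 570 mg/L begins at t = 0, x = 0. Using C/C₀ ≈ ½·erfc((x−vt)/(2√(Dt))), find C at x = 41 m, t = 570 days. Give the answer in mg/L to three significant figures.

For a continuous step input, C/C₀ ≈ ½·erfc((x−vt)/(2√(Dt))).
vt = 0.059 × 570 = 33.63 m and 2√(Dt) = 2√(0.74 × 570) = 41.08 m.
Argument (x−vt)/(2√(Dt)) = (41 − 33.63)/41.08 = 0.1794; ½·erfc(0.1794) = 0.3999.
C = 570 × 0.3999 = 228 mg/L.

228 mg/L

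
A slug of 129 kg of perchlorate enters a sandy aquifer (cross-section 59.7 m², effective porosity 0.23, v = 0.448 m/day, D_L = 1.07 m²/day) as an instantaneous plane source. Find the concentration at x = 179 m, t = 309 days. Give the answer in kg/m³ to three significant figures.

0.0420 kg/m³

For an instantaneous plane source, C(x,t) = M/(n_e·A·√(4πDt)) · exp(−(x−vt)²/(4Dt)), with n_e·A the pore (flow) area.
Plume center vt = 0.448 × 309 = 138.432 m, so the well at 179 m is 40.568 m downgradient of the peak.
√(4πDt) = 64.46 m, giving peak height M/(n_e·A·√(4πDt)) = 129/(0.23 × 59.7 × 64.46) = 0.1457 kg/m³.
(x−vt)²/(4Dt) = (40.568)²/(4 × 1.07 × 309) = 1.244; exp(−1.244) = 0.2882.
C = 0.1457 × 0.2882 = 0.0420 kg/m³.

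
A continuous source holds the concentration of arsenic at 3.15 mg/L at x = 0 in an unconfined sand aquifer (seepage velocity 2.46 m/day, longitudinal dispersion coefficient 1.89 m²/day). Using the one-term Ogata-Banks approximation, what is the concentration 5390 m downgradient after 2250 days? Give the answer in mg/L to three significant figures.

2.97 mg/L

For a continuous step input, C/C₀ ≈ ½·erfc((x−vt)/(2√(Dt))).
vt = 2.46 × 2250 = 5535 m and 2√(Dt) = 2√(1.89 × 2250) = 130.4 m.
Argument (x−vt)/(2√(Dt)) = (5390 − 5535)/130.4 = -1.112; ½·erfc(-1.112) = 0.9421.
C = 3.15 × 0.9421 = 2.97 mg/L.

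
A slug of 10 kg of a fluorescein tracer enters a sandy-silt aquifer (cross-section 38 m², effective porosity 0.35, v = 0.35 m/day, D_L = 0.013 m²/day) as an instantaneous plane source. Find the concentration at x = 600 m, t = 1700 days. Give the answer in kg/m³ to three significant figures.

0.0340 kg/m³

For an instantaneous plane source, C(x,t) = M/(n_e·A·√(4πDt)) · exp(−(x−vt)²/(4Dt)), with n_e·A the pore (flow) area.
Plume center vt = 0.35 × 1700 = 595 m, so the well at 600 m is 5 m downgradient of the peak.
√(4πDt) = 16.66 m, giving peak height M/(n_e·A·√(4πDt)) = 10/(0.35 × 38 × 16.66) = 0.04513 kg/m³.
(x−vt)²/(4Dt) = (5)²/(4 × 0.013 × 1700) = 0.2828; exp(−0.2828) = 0.7537.
C = 0.04513 × 0.7537 = 0.0340 kg/m³.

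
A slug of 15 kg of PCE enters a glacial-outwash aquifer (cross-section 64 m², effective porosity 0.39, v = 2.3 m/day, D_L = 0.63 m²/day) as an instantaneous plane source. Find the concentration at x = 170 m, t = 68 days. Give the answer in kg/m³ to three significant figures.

For an instantaneous plane source, C(x,t) = M/(n_e·A·√(4πDt)) · exp(−(x−vt)²/(4Dt)), with n_e·A the pore (flow) area.
Plume center vt = 2.3 × 68 = 156.4 m, so the well at 170 m is 13.6 m downgradient of the peak.
√(4πDt) = 23.20 m, giving peak height M/(n_e·A·√(4πDt)) = 15/(0.39 × 64 × 23.20) = 0.02590 kg/m³.
(x−vt)²/(4Dt) = (13.6)²/(4 × 0.63 × 68) = 1.079; exp(−1.079) = 0.3399.
C = 0.02590 × 0.3399 = 0.00880 kg/m³.

0.00880 kg/m³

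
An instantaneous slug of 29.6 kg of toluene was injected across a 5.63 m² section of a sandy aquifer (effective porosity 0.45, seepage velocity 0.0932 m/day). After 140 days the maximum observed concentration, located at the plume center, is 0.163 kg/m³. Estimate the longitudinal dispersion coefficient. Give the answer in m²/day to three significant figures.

2.92 m²/day

At the plume center C_max = M/(n_e·A·√(4πDt)), so D = M²/(4πt·(n_e·A·C_max)²).
n_e·A·C_max = 0.45 × 5.63 × 0.163 = 0.4130 kg/m.
D = 29.6²/(4π × 140 × 0.4130²) = 2.92 m²/day.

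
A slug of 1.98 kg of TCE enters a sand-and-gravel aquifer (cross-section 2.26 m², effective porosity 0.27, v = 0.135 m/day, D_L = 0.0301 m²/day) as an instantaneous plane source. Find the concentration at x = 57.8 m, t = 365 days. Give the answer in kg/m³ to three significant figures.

0.0528 kg/m³

For an instantaneous plane source, C(x,t) = M/(n_e·A·√(4πDt)) · exp(−(x−vt)²/(4Dt)), with n_e·A the pore (flow) area.
Plume center vt = 0.135 × 365 = 49.275 m, so the well at 57.8 m is 8.525 m downgradient of the peak.
√(4πDt) = 11.75 m, giving peak height M/(n_e·A·√(4πDt)) = 1.98/(0.27 × 2.26 × 11.75) = 0.2762 kg/m³.
(x−vt)²/(4Dt) = (8.525)²/(4 × 0.0301 × 365) = 1.654; exp(−1.654) = 0.1913.
C = 0.2762 × 0.1913 = 0.0528 kg/m³.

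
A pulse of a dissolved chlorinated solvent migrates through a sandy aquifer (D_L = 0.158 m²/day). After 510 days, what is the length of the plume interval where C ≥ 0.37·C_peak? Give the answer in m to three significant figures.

The plume is Gaussian with σ = √(2Dt) = √(2 × 0.158 × 510) = 12.69 m.
C/C_peak = exp(−Δx²/(2σ²)) = 0.37 ⇒ Δx = σ·√(−2 ln 0.37) = 12.69 × 1.410 = 17.89 m.
Width = 2Δx = 35.8 m.

35.8 m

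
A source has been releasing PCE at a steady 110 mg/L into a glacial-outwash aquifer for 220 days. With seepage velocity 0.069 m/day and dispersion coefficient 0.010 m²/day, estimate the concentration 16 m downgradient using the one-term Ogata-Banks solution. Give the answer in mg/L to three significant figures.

38.3 mg/L

For a continuous step input, C/C₀ ≈ ½·erfc((x−vt)/(2√(Dt))).
vt = 0.069 × 220 = 15.18 m and 2√(Dt) = 2√(0.010 × 220) = 2.966 m.
Argument (x−vt)/(2√(Dt)) = (16 − 15.18)/2.966 = 0.2765; ½·erfc(0.2765) = 0.3479.
C = 110 × 0.3479 = 38.3 mg/L.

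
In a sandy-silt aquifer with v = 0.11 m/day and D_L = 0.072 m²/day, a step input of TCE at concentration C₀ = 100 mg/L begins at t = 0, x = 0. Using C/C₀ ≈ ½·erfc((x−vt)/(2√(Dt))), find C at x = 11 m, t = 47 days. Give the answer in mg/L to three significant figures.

1.25 mg/L

For a continuous step input, C/C₀ ≈ ½·erfc((x−vt)/(2√(Dt))).
vt = 0.11 × 47 = 5.17 m and 2√(Dt) = 2√(0.072 × 47) = 3.679 m.
Argument (x−vt)/(2√(Dt)) = (11 − 5.17)/3.679 = 1.585; ½·erfc(1.585) = 0.01250.
C = 100 × 0.01250 = 1.25 mg/L.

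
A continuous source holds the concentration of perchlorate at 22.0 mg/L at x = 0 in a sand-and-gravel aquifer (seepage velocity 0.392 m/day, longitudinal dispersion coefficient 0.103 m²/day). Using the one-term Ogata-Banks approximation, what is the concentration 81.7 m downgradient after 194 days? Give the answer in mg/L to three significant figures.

For a continuous step input, C/C₀ ≈ ½·erfc((x−vt)/(2√(Dt))).
vt = 0.392 × 194 = 76.048 m and 2√(Dt) = 2√(0.103 × 194) = 8.940 m.
Argument (x−vt)/(2√(Dt)) = (81.7 − 76.048)/8.940 = 0.6322; ½·erfc(0.6322) = 0.1856.
C = 22.0 × 0.1856 = 4.08 mg/L.

4.08 mg/L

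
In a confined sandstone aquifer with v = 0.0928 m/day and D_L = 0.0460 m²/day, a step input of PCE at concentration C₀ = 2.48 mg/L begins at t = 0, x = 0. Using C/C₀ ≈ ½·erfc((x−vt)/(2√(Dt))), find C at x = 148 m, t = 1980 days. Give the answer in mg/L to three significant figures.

For a continuous step input, C/C₀ ≈ ½·erfc((x−vt)/(2√(Dt))).
vt = 0.0928 × 1980 = 183.744 m and 2√(Dt) = 2√(0.0460 × 1980) = 19.09 m.
Argument (x−vt)/(2√(Dt)) = (148 − 183.744)/19.09 = -1.872; ½·erfc(-1.872) = 0.9959.
C = 2.48 × 0.9959 = 2.47 mg/L.

2.47 mg/L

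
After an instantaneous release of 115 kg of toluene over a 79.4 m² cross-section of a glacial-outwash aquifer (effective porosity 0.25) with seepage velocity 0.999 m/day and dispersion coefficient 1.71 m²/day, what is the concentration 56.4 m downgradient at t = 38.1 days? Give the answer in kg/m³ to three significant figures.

For an instantaneous plane source, C(x,t) = M/(n_e·A·√(4πDt)) · exp(−(x−vt)²/(4Dt)), with n_e·A the pore (flow) area.
Plume center vt = 0.999 × 38.1 = 38.0619 m, so the well at 56.4 m is 18.3381 m downgradient of the peak.
√(4πDt) = 28.61 m, giving peak height M/(n_e·A·√(4πDt)) = 115/(0.25 × 79.4 × 28.61) = 0.2025 kg/m³.
(x−vt)²/(4Dt) = (18.3381)²/(4 × 1.71 × 38.1) = 1.290; exp(−1.290) = 0.2753.
C = 0.2025 × 0.2753 = 0.0557 kg/m³.

0.0557 kg/m³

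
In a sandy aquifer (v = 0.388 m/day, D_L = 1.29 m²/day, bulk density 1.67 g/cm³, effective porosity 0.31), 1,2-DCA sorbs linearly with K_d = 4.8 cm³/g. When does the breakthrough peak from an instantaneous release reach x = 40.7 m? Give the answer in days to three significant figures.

2600 days

Retardation factor R = 1 + ρ_b·K_d/n = 1 + 1.67 × 4.8/0.31 = 26.86.
Sorption retards both mechanisms: v_R = v/R = 0.01445 m/day, D_R = D/R = 0.04803 m²/day.
Peak time from v_R²t² + 2D_R t − x² = 0: t = (√(D_R² + v_R²x²) − D_R)/v_R².
√(D_R² + v_R²x²) = √(0.04803² + 0.01445² × 40.7²) = 0.5901; v_R² = 0.0002088.
t = (0.5901 − 0.04803)/0.0002088 = 2600 days.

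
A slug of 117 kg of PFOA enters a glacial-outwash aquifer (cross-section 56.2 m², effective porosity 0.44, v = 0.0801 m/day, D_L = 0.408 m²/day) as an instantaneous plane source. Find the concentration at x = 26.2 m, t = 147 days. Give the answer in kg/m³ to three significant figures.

For an instantaneous plane source, C(x,t) = M/(n_e·A·√(4πDt)) · exp(−(x−vt)²/(4Dt)), with n_e·A the pore (flow) area.
Plume center vt = 0.0801 × 147 = 11.7747 m, so the well at 26.2 m is 14.4253 m downgradient of the peak.
√(4πDt) = 27.45 m, giving peak height M/(n_e·A·√(4πDt)) = 117/(0.44 × 56.2 × 27.45) = 0.1724 kg/m³.
(x−vt)²/(4Dt) = (14.4253)²/(4 × 0.408 × 147) = 0.8674; exp(−0.8674) = 0.4200.
C = 0.1724 × 0.4200 = 0.0724 kg/m³.

0.0724 kg/m³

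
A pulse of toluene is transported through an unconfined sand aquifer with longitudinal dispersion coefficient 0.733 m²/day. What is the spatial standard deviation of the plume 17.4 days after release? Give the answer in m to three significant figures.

5.05 m

Dispersive spreading gives a Gaussian with σ² = 2Dt; advection only shifts the center.
σ = √(2 × 0.733 × 17.4) = 5.05 m.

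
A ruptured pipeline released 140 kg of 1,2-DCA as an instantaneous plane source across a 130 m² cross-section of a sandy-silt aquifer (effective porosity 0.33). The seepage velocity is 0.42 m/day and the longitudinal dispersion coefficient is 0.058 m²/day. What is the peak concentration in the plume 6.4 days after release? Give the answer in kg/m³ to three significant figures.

1.51 kg/m³

The peak of an instantaneous 1D plume sits at x = vt; there the Gaussian factor is 1 and C_max = M/(n_e·A·√(4πDt)), where n_e·A is the pore area the mass is dissolved in.
√(4πDt) = √(4π × 0.058 × 6.4) = 2.160 m, so C_max = 140/(0.33 × 130 × 2.160) = 1.51 kg/m³.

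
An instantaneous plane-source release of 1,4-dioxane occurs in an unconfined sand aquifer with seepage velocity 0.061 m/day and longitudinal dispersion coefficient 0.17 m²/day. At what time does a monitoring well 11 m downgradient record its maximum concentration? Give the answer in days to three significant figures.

140 days

For the 1D instantaneous-source solution, setting ∂C/∂t = 0 at fixed x gives v²t² + 2Dt − x² = 0, so t = (√(D² + v²x²) − D)/v².
√(D² + v²x²) = √(0.17² + 0.061² × 11²) = 0.6922; v² = 0.003721.
t = (0.6922 − 0.17)/0.003721 = 140 days (vs. the pure-advection estimate x/v = 180 d).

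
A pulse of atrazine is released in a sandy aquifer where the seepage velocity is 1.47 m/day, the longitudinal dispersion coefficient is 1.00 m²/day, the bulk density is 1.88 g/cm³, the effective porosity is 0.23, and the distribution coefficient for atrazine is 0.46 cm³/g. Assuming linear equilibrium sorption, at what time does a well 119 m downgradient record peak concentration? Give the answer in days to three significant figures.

383 days

Retardation factor R = 1 + ρ_b·K_d/n = 1 + 1.88 × 0.46/0.23 = 4.760.
Sorption retards both mechanisms: v_R = v/R = 0.3088 m/day, D_R = D/R = 0.2101 m²/day.
Peak time from v_R²t² + 2D_R t − x² = 0: t = (√(D_R² + v_R²x²) − D_R)/v_R².
√(D_R² + v_R²x²) = √(0.2101² + 0.3088² × 119²) = 36.75; v_R² = 0.09536.
t = (36.75 − 0.2101)/0.09536 = 383 days.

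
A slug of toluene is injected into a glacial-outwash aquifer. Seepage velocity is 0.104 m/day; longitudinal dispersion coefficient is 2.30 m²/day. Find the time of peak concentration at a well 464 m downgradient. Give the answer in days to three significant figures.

For the 1D instantaneous-source solution, setting ∂C/∂t = 0 at fixed x gives v²t² + 2Dt − x² = 0, so t = (√(D² + v²x²) − D)/v².
√(D² + v²x²) = √(2.30² + 0.104² × 464²) = 48.31; v² = 0.010816.
t = (48.31 − 2.30)/0.010816 = 4250 days (vs. the pure-advection estimate x/v = 4460 d).

4250 days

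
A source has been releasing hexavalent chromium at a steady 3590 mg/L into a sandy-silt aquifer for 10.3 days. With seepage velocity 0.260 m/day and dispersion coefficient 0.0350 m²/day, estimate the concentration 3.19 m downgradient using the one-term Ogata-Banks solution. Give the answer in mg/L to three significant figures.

981 mg/L

For a continuous step input, C/C₀ ≈ ½·erfc((x−vt)/(2√(Dt))).
vt = 0.260 × 10.3 = 2.678 m and 2√(Dt) = 2√(0.0350 × 10.3) = 1.201 m.
Argument (x−vt)/(2√(Dt)) = (3.19 − 2.678)/1.201 = 0.4263; ½·erfc(0.4263) = 0.2733.
C = 3590 × 0.2733 = 981 mg/L.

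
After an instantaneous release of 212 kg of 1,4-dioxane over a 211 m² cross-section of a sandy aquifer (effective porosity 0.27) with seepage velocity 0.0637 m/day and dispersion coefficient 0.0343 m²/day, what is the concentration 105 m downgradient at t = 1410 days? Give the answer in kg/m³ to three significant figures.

0.0458 kg/m³

For an instantaneous plane source, C(x,t) = M/(n_e·A·√(4πDt)) · exp(−(x−vt)²/(4Dt)), with n_e·A the pore (flow) area.
Plume center vt = 0.0637 × 1410 = 89.817 m, so the well at 105 m is 15.183 m downgradient of the peak.
√(4πDt) = 24.65 m, giving peak height M/(n_e·A·√(4πDt)) = 212/(0.27 × 211 × 24.65) = 0.1510 kg/m³.
(x−vt)²/(4Dt) = (15.183)²/(4 × 0.0343 × 1410) = 1.192; exp(−1.192) = 0.3036.
C = 0.1510 × 0.3036 = 0.0458 kg/m³.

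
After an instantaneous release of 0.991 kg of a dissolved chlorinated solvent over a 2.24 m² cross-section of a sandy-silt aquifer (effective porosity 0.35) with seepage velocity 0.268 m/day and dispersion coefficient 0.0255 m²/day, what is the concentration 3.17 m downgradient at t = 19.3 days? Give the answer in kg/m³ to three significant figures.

For an instantaneous plane source, C(x,t) = M/(n_e·A·√(4πDt)) · exp(−(x−vt)²/(4Dt)), with n_e·A the pore (flow) area.
Plume center vt = 0.268 × 19.3 = 5.1724 m, so the well at 3.17 m is 2.0024 m upgradient of the peak.
√(4πDt) = 2.487 m, giving peak height M/(n_e·A·√(4πDt)) = 0.991/(0.35 × 2.24 × 2.487) = 0.5083 kg/m³.
(x−vt)²/(4Dt) = (-2.0024)²/(4 × 0.0255 × 19.3) = 2.037; exp(−2.037) = 0.1304.
C = 0.5083 × 0.1304 = 0.0663 kg/m³.

0.0663 kg/m³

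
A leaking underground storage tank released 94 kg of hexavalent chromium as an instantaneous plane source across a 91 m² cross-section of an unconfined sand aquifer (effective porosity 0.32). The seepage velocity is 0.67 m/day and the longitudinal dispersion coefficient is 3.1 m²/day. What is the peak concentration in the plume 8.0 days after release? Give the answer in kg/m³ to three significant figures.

The peak of an instantaneous 1D plume sits at x = vt; there the Gaussian factor is 1 and C_max = M/(n_e·A·√(4πDt)), where n_e·A is the pore area the mass is dissolved in.
√(4πDt) = √(4π × 3.1 × 8.0) = 17.65 m, so C_max = 94/(0.32 × 91 × 17.65) = 0.183 kg/m³.

0.183 kg/m³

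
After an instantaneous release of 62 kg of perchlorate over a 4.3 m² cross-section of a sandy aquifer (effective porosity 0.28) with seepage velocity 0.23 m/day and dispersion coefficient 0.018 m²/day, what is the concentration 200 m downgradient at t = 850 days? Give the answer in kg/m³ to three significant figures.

For an instantaneous plane source, C(x,t) = M/(n_e·A·√(4πDt)) · exp(−(x−vt)²/(4Dt)), with n_e·A the pore (flow) area.
Plume center vt = 0.23 × 850 = 195.5 m, so the well at 200 m is 4.5 m downgradient of the peak.
√(4πDt) = 13.87 m, giving peak height M/(n_e·A·√(4πDt)) = 62/(0.28 × 4.3 × 13.87) = 3.713 kg/m³.
(x−vt)²/(4Dt) = (4.5)²/(4 × 0.018 × 850) = 0.3309; exp(−0.3309) = 0.7183.
C = 3.713 × 0.7183 = 2.67 kg/m³.

2.67 kg/m³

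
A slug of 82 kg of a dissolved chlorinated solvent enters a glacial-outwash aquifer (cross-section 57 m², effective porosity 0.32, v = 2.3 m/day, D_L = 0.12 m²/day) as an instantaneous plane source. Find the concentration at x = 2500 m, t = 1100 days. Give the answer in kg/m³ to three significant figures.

For an instantaneous plane source, C(x,t) = M/(n_e·A·√(4πDt)) · exp(−(x−vt)²/(4Dt)), with n_e·A the pore (flow) area.
Plume center vt = 2.3 × 1100 = 2530 m, so the well at 2500 m is 30 m upgradient of the peak.
√(4πDt) = 40.73 m, giving peak height M/(n_e·A·√(4πDt)) = 82/(0.32 × 57 × 40.73) = 0.1104 kg/m³.
(x−vt)²/(4Dt) = (-30)²/(4 × 0.12 × 1100) = 1.705; exp(−1.705) = 0.1818.
C = 0.1104 × 0.1818 = 0.0201 kg/m³.

0.0201 kg/m³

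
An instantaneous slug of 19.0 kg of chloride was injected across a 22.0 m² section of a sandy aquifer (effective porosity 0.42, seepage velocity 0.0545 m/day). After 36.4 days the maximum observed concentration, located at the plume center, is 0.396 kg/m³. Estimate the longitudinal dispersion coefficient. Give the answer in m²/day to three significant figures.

At the plume center C_max = M/(n_e·A·√(4πDt)), so D = M²/(4πt·(n_e·A·C_max)²).
n_e·A·C_max = 0.42 × 22.0 × 0.396 = 3.659 kg/m.
D = 19.0²/(4π × 36.4 × 3.659²) = 0.0589 m²/day.

0.0589 m²/day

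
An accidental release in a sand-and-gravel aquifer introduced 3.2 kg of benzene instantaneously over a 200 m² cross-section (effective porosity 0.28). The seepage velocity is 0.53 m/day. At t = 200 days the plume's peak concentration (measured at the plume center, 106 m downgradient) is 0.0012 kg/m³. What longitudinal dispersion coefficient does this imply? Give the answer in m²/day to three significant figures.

At the plume center C_max = M/(n_e·A·√(4πDt)), so D = M²/(4πt·(n_e·A·C_max)²).
n_e·A·C_max = 0.28 × 200 × 0.0012 = 0.06720 kg/m.
D = 3.2²/(4π × 200 × 0.06720²) = 0.902 m²/day.

0.902 m²/day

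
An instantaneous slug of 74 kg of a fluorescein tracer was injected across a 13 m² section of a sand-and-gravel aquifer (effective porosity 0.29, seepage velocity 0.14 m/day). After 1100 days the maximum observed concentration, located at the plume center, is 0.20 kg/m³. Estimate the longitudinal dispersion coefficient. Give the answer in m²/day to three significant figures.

At the plume center C_max = M/(n_e·A·√(4πDt)), so D = M²/(4πt·(n_e·A·C_max)²).
n_e·A·C_max = 0.29 × 13 × 0.20 = 0.7540 kg/m.
D = 74²/(4π × 1100 × 0.7540²) = 0.697 m²/day.

0.697 m²/day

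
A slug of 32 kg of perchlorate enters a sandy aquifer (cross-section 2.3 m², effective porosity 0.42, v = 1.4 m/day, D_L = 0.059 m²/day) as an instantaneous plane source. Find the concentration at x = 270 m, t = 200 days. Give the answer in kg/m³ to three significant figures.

For an instantaneous plane source, C(x,t) = M/(n_e·A·√(4πDt)) · exp(−(x−vt)²/(4Dt)), with n_e·A the pore (flow) area.
Plume center vt = 1.4 × 200 = 280 m, so the well at 270 m is 10 m upgradient of the peak.
√(4πDt) = 12.18 m, giving peak height M/(n_e·A·√(4πDt)) = 32/(0.42 × 2.3 × 12.18) = 2.720 kg/m³.
(x−vt)²/(4Dt) = (-10)²/(4 × 0.059 × 200) = 2.119; exp(−2.119) = 0.1202.
C = 2.720 × 0.1202 = 0.327 kg/m³.

0.327 kg/m³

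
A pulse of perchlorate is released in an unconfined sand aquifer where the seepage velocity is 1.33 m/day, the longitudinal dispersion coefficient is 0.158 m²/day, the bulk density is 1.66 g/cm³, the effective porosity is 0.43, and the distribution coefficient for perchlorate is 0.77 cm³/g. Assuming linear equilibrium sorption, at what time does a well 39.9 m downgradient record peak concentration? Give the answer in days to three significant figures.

119 days

Retardation factor R = 1 + ρ_b·K_d/n = 1 + 1.66 × 0.77/0.43 = 3.973.
Sorption retards both mechanisms: v_R = v/R = 0.3348 m/day, D_R = D/R = 0.03977 m²/day.
Peak time from v_R²t² + 2D_R t − x² = 0: t = (√(D_R² + v_R²x²) − D_R)/v_R².
√(D_R² + v_R²x²) = √(0.03977² + 0.3348² × 39.9²) = 13.36; v_R² = 0.1121.
t = (13.36 − 0.03977)/0.1121 = 119 days.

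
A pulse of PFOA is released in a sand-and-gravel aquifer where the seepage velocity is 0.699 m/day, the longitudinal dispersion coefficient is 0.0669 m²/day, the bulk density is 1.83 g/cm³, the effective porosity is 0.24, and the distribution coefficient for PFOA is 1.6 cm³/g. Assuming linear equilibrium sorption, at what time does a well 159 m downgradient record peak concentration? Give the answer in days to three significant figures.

3000 days

Retardation factor R = 1 + ρ_b·K_d/n = 1 + 1.83 × 1.6/0.24 = 13.20.
Sorption retards both mechanisms: v_R = v/R = 0.05295 m/day, D_R = D/R = 0.005068 m²/day.
Peak time from v_R²t² + 2D_R t − x² = 0: t = (√(D_R² + v_R²x²) − D_R)/v_R².
√(D_R² + v_R²x²) = √(0.005068² + 0.05295² × 159²) = 8.419; v_R² = 0.002804.
t = (8.419 − 0.005068)/0.002804 = 3000 days.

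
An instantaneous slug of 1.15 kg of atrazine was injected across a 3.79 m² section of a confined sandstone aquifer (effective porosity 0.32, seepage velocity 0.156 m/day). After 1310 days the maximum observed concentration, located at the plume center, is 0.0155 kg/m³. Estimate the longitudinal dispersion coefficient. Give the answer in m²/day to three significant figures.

0.227 m²/day

At the plume center C_max = M/(n_e·A·√(4πDt)), so D = M²/(4πt·(n_e·A·C_max)²).
n_e·A·C_max = 0.32 × 3.79 × 0.0155 = 0.01880 kg/m.
D = 1.15²/(4π × 1310 × 0.01880²) = 0.227 m²/day.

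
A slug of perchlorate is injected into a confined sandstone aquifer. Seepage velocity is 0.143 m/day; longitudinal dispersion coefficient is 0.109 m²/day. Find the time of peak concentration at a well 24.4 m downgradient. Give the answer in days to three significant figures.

For the 1D instantaneous-source solution, setting ∂C/∂t = 0 at fixed x gives v²t² + 2Dt − x² = 0, so t = (√(D² + v²x²) − D)/v².
√(D² + v²x²) = √(0.109² + 0.143² × 24.4²) = 3.491; v² = 0.020449.
t = (3.491 − 0.109)/0.020449 = 165 days (vs. the pure-advection estimate x/v = 171 d).

165 days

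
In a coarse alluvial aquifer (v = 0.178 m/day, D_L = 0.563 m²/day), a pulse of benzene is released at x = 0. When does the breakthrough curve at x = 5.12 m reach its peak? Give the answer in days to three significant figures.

For the 1D instantaneous-source solution, setting ∂C/∂t = 0 at fixed x gives v²t² + 2Dt − x² = 0, so t = (√(D² + v²x²) − D)/v².
√(D² + v²x²) = √(0.563² + 0.178² × 5.12²) = 1.071; v² = 0.031684.
t = (1.071 − 0.563)/0.031684 = 16.0 days (vs. the pure-advection estimate x/v = 28.8 d).

16.0 days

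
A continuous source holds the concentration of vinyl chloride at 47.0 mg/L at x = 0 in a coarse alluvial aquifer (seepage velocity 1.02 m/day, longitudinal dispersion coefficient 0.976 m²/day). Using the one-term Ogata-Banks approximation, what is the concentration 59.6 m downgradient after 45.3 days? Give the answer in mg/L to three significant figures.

3.63 mg/L

For a continuous step input, C/C₀ ≈ ½·erfc((x−vt)/(2√(Dt))).
vt = 1.02 × 45.3 = 46.206 m and 2√(Dt) = 2√(0.976 × 45.3) = 13.30 m.
Argument (x−vt)/(2√(Dt)) = (59.6 − 46.206)/13.30 = 1.007; ½·erfc(1.007) = 0.07721.
C = 47.0 × 0.07721 = 3.63 mg/L.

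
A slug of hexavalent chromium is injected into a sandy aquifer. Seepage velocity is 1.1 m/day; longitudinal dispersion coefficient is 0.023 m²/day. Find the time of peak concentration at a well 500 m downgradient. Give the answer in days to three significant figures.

455 days

For the 1D instantaneous-source solution, setting ∂C/∂t = 0 at fixed x gives v²t² + 2Dt − x² = 0, so t = (√(D² + v²x²) − D)/v².
√(D² + v²x²) = √(0.023² + 1.1² × 500²) = 550.0; v² = 1.21.
t = (550.0 − 0.023)/1.21 = 455 days (vs. the pure-advection estimate x/v = 455 d).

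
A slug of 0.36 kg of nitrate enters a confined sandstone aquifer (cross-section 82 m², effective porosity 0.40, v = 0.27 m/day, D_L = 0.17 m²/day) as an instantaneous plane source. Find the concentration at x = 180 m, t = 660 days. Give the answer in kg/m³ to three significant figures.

0.000290 kg/m³

For an instantaneous plane source, C(x,t) = M/(n_e·A·√(4πDt)) · exp(−(x−vt)²/(4Dt)), with n_e·A the pore (flow) area.
Plume center vt = 0.27 × 660 = 178.2 m, so the well at 180 m is 1.8 m downgradient of the peak.
√(4πDt) = 37.55 m, giving peak height M/(n_e·A·√(4πDt)) = 0.36/(0.40 × 82 × 37.55) = 0.0002923 kg/m³.
(x−vt)²/(4Dt) = (1.8)²/(4 × 0.17 × 660) = 0.007219; exp(−0.007219) = 0.9928.
C = 0.0002923 × 0.9928 = 0.000290 kg/m³.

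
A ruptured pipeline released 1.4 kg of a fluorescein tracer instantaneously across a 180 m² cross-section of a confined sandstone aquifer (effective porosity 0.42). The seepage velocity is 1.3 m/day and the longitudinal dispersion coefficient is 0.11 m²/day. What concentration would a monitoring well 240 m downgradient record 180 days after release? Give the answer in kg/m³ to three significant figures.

For an instantaneous plane source, C(x,t) = M/(n_e·A·√(4πDt)) · exp(−(x−vt)²/(4Dt)), with n_e·A the pore (flow) area.
Plume center vt = 1.3 × 180 = 234 m, so the well at 240 m is 6 m downgradient of the peak.
√(4πDt) = 15.77 m, giving peak height M/(n_e·A·√(4πDt)) = 1.4/(0.42 × 180 × 15.77) = 0.001174 kg/m³.
(x−vt)²/(4Dt) = (6)²/(4 × 0.11 × 180) = 0.4545; exp(−0.4545) = 0.6348.
C = 0.001174 × 0.6348 = 0.000745 kg/m³.

0.000745 kg/m³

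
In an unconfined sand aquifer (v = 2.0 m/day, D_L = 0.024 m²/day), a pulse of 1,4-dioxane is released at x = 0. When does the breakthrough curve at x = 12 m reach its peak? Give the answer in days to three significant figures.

5.99 days

For the 1D instantaneous-source solution, setting ∂C/∂t = 0 at fixed x gives v²t² + 2Dt − x² = 0, so t = (√(D² + v²x²) − D)/v².
√(D² + v²x²) = √(0.024² + 2.0² × 12²) = 24.00; v² = 4.
t = (24.00 − 0.024)/4 = 5.99 days (vs. the pure-advection estimate x/v = 6.00 d).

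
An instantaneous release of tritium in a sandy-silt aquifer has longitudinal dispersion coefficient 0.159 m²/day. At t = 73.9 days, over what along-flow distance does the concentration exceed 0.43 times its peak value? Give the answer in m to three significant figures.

The plume is Gaussian with σ = √(2Dt) = √(2 × 0.159 × 73.9) = 4.848 m.
C/C_peak = exp(−Δx²/(2σ²)) = 0.43 ⇒ Δx = σ·√(−2 ln 0.43) = 4.848 × 1.299 = 6.298 m.
Width = 2Δx = 12.6 m.

12.6 m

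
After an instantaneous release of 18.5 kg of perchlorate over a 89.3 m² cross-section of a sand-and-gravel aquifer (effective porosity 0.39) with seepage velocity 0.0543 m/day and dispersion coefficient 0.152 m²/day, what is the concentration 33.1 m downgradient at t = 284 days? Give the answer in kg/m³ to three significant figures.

For an instantaneous plane source, C(x,t) = M/(n_e·A·√(4πDt)) · exp(−(x−vt)²/(4Dt)), with n_e·A the pore (flow) area.
Plume center vt = 0.0543 × 284 = 15.4212 m, so the well at 33.1 m is 17.6788 m downgradient of the peak.
√(4πDt) = 23.29 m, giving peak height M/(n_e·A·√(4πDt)) = 18.5/(0.39 × 89.3 × 23.29) = 0.02281 kg/m³.
(x−vt)²/(4Dt) = (17.6788)²/(4 × 0.152 × 284) = 1.810; exp(−1.810) = 0.1637.
C = 0.02281 × 0.1637 = 0.00373 kg/m³.

0.00373 kg/m³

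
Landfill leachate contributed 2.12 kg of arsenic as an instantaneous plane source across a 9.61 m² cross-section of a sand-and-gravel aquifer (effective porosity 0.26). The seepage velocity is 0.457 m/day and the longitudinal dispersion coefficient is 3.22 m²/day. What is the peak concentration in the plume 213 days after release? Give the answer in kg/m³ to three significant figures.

The peak of an instantaneous 1D plume sits at x = vt; there the Gaussian factor is 1 and C_max = M/(n_e·A·√(4πDt)), where n_e·A is the pore area the mass is dissolved in.
√(4πDt) = √(4π × 3.22 × 213) = 92.84 m, so C_max = 2.12/(0.26 × 9.61 × 92.84) = 0.00914 kg/m³.

0.00914 kg/m³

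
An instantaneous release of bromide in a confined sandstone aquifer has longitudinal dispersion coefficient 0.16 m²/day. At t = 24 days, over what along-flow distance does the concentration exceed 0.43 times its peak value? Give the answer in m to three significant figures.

The plume is Gaussian with σ = √(2Dt) = √(2 × 0.16 × 24) = 2.771 m.
C/C_peak = exp(−Δx²/(2σ²)) = 0.43 ⇒ Δx = σ·√(−2 ln 0.43) = 2.771 × 1.299 = 3.600 m.
Width = 2Δx = 7.20 m.

7.20 m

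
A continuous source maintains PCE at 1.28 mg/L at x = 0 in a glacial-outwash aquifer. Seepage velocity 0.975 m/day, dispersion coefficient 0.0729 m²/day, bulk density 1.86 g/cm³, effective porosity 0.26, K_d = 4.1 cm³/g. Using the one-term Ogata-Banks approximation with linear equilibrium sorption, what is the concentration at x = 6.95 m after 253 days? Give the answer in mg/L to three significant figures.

1.10 mg/L

Retardation factor R = 1 + ρ_b·K_d/n = 1 + 1.86 × 4.1/0.26 = 30.33.
Sorption retards both mechanisms: v_R = v/R = 0.03215 m/day, D_R = D/R = 0.002404 m²/day.
v_R·t = 0.03215 × 253 = 8.13395 m; 2√(D_R t) = 1.560 m; argument = (6.95 − 8.13395)/1.560 = -0.7589.
C = C₀ × ½·erfc(-0.7589) = 1.28 × 0.8584 = 1.10 mg/L.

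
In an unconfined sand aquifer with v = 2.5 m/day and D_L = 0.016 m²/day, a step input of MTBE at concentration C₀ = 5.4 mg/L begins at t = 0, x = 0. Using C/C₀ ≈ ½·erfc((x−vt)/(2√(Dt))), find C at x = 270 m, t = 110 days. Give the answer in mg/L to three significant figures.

5.38 mg/L

For a continuous step input, C/C₀ ≈ ½·erfc((x−vt)/(2√(Dt))).
vt = 2.5 × 110 = 275 m and 2√(Dt) = 2√(0.016 × 110) = 2.653 m.
Argument (x−vt)/(2√(Dt)) = (270 − 275)/2.653 = -1.885; ½·erfc(-1.885) = 0.9962.
C = 5.4 × 0.9962 = 5.38 mg/L.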